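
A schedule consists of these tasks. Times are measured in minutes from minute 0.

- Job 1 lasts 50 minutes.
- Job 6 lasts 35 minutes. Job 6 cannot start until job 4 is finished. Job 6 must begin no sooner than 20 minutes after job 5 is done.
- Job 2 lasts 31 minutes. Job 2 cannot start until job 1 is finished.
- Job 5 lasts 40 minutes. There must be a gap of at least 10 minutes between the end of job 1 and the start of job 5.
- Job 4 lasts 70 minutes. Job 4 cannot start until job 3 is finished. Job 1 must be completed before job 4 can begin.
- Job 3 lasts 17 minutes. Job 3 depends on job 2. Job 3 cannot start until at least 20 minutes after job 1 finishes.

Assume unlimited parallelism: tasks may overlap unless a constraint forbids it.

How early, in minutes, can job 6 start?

Nothing blocks job 1, so it runs from minute 0 to minute 50.
Job 5 cannot begin until job 1 (finishes minute 50, plus 10-minute gap → minute 60). It runs from minute 60 to 60 + 40 = minute 100.
After job 1 (finishes minute 50), job 2 can start at minute 50 and finishes at minute 81.
For job 3: job 2 (finishes minute 81); job 1 (finishes minute 50, plus 20-minute gap → minute 70). Taking the maximum gives a start of minute 81, and it finishes at 81 + 17 = minute 98.
Job 4 needs all of job 3 (finishes minute 98); job 1 (finishes minute 50). That puts its earliest start at minute 98; it finishes at 98 + 70 = minute 168.
Job 6 waits on job 4 (finishes minute 168); job 5 (finishes minute 100, plus 20-minute gap → minute 120). The latest of these is minute 168, which is the earliest job 6 can start.

168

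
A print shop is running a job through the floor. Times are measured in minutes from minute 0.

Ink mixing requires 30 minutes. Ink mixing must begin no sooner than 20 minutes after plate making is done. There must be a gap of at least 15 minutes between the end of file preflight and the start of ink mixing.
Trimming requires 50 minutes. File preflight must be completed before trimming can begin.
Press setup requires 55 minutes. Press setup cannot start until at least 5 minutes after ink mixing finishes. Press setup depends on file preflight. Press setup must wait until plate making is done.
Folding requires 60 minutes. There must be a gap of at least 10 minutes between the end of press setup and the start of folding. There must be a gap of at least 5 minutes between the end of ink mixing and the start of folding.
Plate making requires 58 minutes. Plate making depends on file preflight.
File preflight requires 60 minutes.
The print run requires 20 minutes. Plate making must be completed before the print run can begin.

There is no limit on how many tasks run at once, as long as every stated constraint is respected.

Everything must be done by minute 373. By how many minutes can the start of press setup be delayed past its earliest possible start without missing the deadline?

File preflight can start immediately at minute 0; it finishes at minute 60.
Plate making waits on file preflight (finishes minute 60), so it starts at minute 60 and finishes at 60 + 58 = minute 118.
Ink mixing needs all of plate making (finishes minute 118, plus 20-minute gap → minute 138); file preflight (finishes minute 60, plus 15-minute gap → minute 75). That puts its earliest start at minute 138; it finishes at 138 + 30 = minute 168.
Press setup cannot start until ink mixing (finishes minute 168, plus 5-minute gap → minute 173); file preflight (finishes minute 60); plate making (finishes minute 118). The controlling bound is minute 173, so press setup finishes at 173 + 55 = minute 228.

Working backward from the deadline:
Folding has no dependents, so it just needs to finish by minute 373. Starting by 373 − 60 = minute 313 achieves that.
Press setup has to be done before folding (must start by minute 313, minus 10-minute gap → minute 303). That means finishing by minute 303, i.e. starting by 303 − 55 = minute 248.
So press setup can start as early as minute 173 and as late as minute 248, giving 248 − 173 = 75 minutes of slack.

75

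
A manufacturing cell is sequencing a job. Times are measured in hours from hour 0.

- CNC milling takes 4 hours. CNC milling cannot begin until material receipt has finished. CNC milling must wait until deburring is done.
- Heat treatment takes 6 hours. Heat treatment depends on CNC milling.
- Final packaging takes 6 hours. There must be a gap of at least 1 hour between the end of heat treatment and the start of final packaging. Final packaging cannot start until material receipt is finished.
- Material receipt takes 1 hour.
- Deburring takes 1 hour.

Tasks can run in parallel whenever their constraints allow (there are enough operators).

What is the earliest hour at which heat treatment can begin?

Deburring can start immediately at hour 0; it finishes at hour 1.
Nothing blocks material receipt, so it runs from hour 0 to hour 1.
CNC milling needs all of material receipt (finishes hour 1); deburring (finishes hour 1). That puts its earliest start at hour 1; it finishes at 1 + 4 = hour 5.
Heat treatment waits on CNC milling (finishes hour 5), so the earliest it can start is hour 5.

5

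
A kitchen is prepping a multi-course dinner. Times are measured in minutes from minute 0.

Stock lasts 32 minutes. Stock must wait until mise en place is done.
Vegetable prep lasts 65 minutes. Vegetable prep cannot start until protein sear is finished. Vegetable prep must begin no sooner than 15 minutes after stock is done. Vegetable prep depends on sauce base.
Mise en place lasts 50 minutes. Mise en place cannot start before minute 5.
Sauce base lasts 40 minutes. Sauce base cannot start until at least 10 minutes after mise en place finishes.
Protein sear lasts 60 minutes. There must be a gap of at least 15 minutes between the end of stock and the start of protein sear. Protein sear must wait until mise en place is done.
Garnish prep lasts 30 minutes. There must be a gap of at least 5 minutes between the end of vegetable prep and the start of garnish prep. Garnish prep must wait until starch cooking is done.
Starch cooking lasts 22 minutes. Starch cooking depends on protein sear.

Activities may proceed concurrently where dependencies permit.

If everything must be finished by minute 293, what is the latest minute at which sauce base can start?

To finish by minute 293, garnish prep (duration 30) must start no later than minute 263.
Vegetable prep feeds into garnish prep (must start by minute 263, minus 5-minute gap → minute 258); so vegetable prep must finish by minute 258 and therefore start by minute 193.
Sauce base must finish before vegetable prep (must start by minute 193). With a 40-minute duration, sauce base must start by 193 − 40 = minute 153.

153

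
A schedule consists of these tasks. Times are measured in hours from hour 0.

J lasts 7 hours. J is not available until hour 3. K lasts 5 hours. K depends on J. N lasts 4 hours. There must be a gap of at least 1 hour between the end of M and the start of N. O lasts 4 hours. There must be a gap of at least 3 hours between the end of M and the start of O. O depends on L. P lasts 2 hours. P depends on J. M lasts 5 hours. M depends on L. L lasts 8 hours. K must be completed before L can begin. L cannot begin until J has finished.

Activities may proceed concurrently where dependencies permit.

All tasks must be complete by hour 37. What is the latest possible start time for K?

N has no dependents, so it just needs to finish by hour 37. Starting by 37 − 4 = hour 33 achieves that.
O must finish by hour 37; it takes 4 hours, so it must start by 37 − 4 = hour 33.
M has several dependents: N (must start by hour 33, minus 1-hour gap → hour 32); O (must start by hour 33, minus 3-hour gap → hour 30). The earliest of those limits is hour 30, so M must start by 30 − 5 = hour 25.
L must finish in time for M (must start by hour 25); O (must start by hour 33). The tightest is hour 25, so L must start by 25 − 8 = hour 17.
K has to be done before L (must start by hour 17). That means finishing by hour 17, i.e. starting by 17 − 5 = hour 12.

12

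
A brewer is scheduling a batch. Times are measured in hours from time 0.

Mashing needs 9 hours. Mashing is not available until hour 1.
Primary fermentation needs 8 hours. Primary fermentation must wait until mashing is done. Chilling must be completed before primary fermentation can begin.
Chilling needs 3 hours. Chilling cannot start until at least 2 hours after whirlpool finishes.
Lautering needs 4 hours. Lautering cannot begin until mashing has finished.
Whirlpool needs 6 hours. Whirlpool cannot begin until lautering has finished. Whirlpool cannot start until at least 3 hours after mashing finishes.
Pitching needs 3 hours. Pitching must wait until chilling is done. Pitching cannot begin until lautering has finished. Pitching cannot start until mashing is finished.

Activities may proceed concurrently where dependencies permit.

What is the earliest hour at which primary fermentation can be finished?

33

Mashing cannot begin until its own release at hour 1. It runs from hour 1 to 1 + 9 = hour 10.
After mashing (finishes hour 10), lautering can start at hour 10 and finishes at hour 14.
Whirlpool cannot start until lautering (finishes hour 14); mashing (finishes hour 10, plus 3-hour gap → hour 13). The controlling bound is hour 14, so whirlpool finishes at 14 + 6 = hour 20.
After whirlpool (finishes hour 20, plus 2-hour gap → hour 22), chilling can start at hour 22 and finishes at hour 25.
Primary fermentation has to wait for mashing (finishes hour 10); chilling (finishes hour 25). The latest of these is hour 25, so primary fermentation runs hour 25 to 25 + 8 = hour 33.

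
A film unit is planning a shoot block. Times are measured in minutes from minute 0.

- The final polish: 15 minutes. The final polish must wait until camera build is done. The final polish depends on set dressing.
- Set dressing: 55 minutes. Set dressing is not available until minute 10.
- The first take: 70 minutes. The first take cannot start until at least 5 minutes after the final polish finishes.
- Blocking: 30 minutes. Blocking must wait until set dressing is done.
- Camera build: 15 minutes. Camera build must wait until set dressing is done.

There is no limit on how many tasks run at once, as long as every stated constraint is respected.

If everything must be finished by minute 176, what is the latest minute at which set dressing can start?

Nothing follows the first take; the deadline of minute 176 is its only limit. It must start by 176 − 70 = minute 106.
The final polish feeds into the first take (must start by minute 106, minus 5-minute gap → minute 101); so the final polish must finish by minute 101 and therefore start by minute 86.
Camera build feeds into the final polish (must start by minute 86); so camera build must finish by minute 86 and therefore start by minute 71.
Blocking has no dependents, so it just needs to finish by minute 176. Starting by 176 − 30 = minute 146 achieves that.
For set dressing: camera build (must start by minute 71); blocking (must start by minute 146); the final polish (must start by minute 86). The most restrictive is minute 71; with a 55-minute duration, set dressing must start by minute 16.

16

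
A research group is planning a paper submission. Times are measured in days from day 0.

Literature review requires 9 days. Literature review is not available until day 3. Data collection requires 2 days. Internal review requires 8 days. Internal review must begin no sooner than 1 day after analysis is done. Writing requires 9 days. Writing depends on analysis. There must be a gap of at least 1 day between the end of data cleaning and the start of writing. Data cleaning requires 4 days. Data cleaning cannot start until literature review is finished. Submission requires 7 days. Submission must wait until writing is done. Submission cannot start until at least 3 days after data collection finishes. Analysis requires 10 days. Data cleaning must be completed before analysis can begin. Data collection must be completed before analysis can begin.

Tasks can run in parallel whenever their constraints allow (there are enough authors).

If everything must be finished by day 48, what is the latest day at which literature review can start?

9

Nothing follows submission; the deadline of day 48 is its only limit. It must start by 48 − 7 = day 41.
Since submission (must start by day 41) depends on it, writing must finish by day 41. Backing off its 9-day duration gives a latest start of day 32.
To finish by day 48, internal review (duration 8) must start no later than day 40.
Analysis has several dependents: writing (must start by day 32); internal review (must start by day 40, minus 1-day gap → day 39). The earliest of those limits is day 32, so analysis must start by 32 − 10 = day 22.
Data cleaning feeds analysis (must start by day 22); writing (must start by day 32, minus 1-day gap → day 31). Taking the minimum, data cleaning must finish by day 22 and start by 22 − 4 = day 18.
Literature review feeds into data cleaning (must start by day 18); so literature review must finish by day 18 and therefore start by day 9.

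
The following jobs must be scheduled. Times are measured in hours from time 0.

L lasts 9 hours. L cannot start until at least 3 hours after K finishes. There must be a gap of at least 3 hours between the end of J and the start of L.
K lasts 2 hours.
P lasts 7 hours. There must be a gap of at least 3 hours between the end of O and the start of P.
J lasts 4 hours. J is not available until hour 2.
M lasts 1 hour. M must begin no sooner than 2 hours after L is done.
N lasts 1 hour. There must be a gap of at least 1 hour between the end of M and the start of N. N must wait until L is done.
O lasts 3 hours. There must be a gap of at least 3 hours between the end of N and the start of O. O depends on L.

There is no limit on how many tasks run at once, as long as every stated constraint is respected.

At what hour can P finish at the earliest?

39

Nothing blocks K, so it runs from hour 0 to hour 2.
After its own release at hour 2, J can start at hour 2 and finishes at hour 6.
L needs all of K (finishes hour 2, plus 3-hour gap → hour 5); J (finishes hour 6, plus 3-hour gap → hour 9). That puts its earliest start at hour 9; it finishes at 9 + 9 = hour 18.
M cannot begin until L (finishes hour 18, plus 2-hour gap → hour 20). It runs from hour 20 to 20 + 1 = hour 21.
N needs all of M (finishes hour 21, plus 1-hour gap → hour 22); L (finishes hour 18). That puts its earliest start at hour 22; it finishes at 22 + 1 = hour 23.
O has to wait for N (finishes hour 23, plus 3-hour gap → hour 26); L (finishes hour 18). The latest of these is hour 26, so O runs hour 26 to 26 + 3 = hour 29.
P waits on O (finishes hour 29, plus 3-hour gap → hour 32), so it starts at hour 32 and finishes at 32 + 7 = hour 39.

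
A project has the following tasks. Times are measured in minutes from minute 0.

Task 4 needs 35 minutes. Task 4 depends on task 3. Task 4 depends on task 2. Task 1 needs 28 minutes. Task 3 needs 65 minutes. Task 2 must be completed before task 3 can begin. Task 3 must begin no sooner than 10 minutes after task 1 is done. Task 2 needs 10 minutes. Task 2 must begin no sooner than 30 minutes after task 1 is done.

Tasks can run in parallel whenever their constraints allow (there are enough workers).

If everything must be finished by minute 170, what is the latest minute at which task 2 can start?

60

Task 4 has no dependents, so it just needs to finish by minute 170. Starting by 170 − 35 = minute 135 achieves that.
Task 3 feeds into task 4 (must start by minute 135); so task 3 must finish by minute 135 and therefore start by minute 70.
Task 2 has several dependents: task 3 (must start by minute 70); task 4 (must start by minute 135). The earliest of those limits is minute 70, so task 2 must start by 70 − 10 = minute 60.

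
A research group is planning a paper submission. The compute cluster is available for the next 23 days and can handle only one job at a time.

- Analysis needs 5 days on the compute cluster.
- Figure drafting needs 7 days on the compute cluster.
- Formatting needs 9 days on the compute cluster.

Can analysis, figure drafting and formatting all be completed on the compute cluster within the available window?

Running back to back, the jobs need 5 + 7 + 9 = 21 days on the compute cluster.
Since 21 ≤ 23, they fit within the window.

Yes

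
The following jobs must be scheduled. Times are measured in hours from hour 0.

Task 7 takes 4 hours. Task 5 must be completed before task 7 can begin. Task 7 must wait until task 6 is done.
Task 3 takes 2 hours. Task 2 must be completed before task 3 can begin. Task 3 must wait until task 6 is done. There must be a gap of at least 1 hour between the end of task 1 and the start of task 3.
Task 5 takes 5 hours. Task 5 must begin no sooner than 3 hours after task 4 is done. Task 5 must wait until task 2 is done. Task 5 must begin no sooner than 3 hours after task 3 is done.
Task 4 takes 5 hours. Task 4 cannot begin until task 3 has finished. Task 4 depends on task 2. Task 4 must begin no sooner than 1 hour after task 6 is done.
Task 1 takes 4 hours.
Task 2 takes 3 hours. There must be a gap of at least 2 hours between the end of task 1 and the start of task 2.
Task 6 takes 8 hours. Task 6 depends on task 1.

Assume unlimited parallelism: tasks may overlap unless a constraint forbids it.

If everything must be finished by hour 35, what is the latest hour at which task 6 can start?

Task 7 has no dependents, so it just needs to finish by hour 35. Starting by 35 − 4 = hour 31 achieves that.
Since task 7 (must start by hour 31) depends on it, task 5 must finish by hour 31. Backing off its 5-hour duration gives a latest start of hour 26.
Since task 5 (must start by hour 26, minus 3-hour gap → hour 23) depends on it, task 4 must finish by hour 23. Backing off its 5-hour duration gives a latest start of hour 18.
Task 3 must finish in time for task 4 (must start by hour 18); task 5 (must start by hour 26, minus 3-hour gap → hour 23). The tightest is hour 18, so task 3 must start by 18 − 2 = hour 16.
Task 6 must finish in time for task 3 (must start by hour 16); task 4 (must start by hour 18, minus 1-hour gap → hour 17); task 7 (must start by hour 31). The tightest is hour 16, so task 6 must start by 16 − 8 = hour 8.

8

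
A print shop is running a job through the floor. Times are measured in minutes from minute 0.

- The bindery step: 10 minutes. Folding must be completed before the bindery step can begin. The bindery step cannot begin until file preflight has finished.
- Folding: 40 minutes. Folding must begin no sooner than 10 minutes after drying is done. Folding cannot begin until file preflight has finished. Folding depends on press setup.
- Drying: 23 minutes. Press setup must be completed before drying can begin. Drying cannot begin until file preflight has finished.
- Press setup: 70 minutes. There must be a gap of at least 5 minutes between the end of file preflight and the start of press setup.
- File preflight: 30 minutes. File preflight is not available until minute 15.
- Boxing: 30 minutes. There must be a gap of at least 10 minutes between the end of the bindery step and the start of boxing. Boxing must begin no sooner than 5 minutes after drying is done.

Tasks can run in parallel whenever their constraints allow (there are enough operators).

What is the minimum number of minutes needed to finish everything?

After its own release at minute 15, file preflight can start at minute 15 and finishes at minute 45.
After file preflight (finishes minute 45, plus 5-minute gap → minute 50), press setup can start at minute 50 and finishes at minute 120.
Drying needs all of press setup (finishes minute 120); file preflight (finishes minute 45). That puts its earliest start at minute 120; it finishes at 120 + 23 = minute 143.
Folding needs all of drying (finishes minute 143, plus 10-minute gap → minute 153); file preflight (finishes minute 45); press setup (finishes minute 120). That puts its earliest start at minute 153; it finishes at 153 + 40 = minute 193.
The bindery step needs all of folding (finishes minute 193); file preflight (finishes minute 45). That puts its earliest start at minute 193; it finishes at 193 + 10 = minute 203.
For boxing: the bindery step (finishes minute 203, plus 10-minute gap → minute 213); drying (finishes minute 143, plus 5-minute gap → minute 148). Taking the maximum gives a start of minute 213, and it finishes at 213 + 30 = minute 243.
All tasks are finished once the last one completes. Finish times: File preflight at 45, Press setup at 120, Drying at 143, Folding at 193, The bindery step at 203, Boxing at 243. The latest is minute 243.

243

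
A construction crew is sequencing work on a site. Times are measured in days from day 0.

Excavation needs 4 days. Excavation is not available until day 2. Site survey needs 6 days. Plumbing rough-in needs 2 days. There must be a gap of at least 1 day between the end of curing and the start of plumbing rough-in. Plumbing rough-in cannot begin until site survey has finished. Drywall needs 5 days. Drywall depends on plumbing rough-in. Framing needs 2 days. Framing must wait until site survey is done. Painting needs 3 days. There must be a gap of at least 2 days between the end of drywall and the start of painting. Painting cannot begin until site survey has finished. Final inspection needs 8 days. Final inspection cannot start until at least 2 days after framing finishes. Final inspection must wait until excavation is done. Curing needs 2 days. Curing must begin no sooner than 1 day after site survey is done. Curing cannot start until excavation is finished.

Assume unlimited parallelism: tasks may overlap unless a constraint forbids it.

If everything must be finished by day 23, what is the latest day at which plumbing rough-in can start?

Painting has no dependents, so it just needs to finish by day 23. Starting by 23 − 3 = day 20 achieves that.
Drywall must finish before painting (must start by day 20, minus 2-day gap → day 18). With a 5-day duration, drywall must start by 18 − 5 = day 13.
Since drywall (must start by day 13) depends on it, plumbing rough-in must finish by day 13. Backing off its 2-day duration gives a latest start of day 11.

11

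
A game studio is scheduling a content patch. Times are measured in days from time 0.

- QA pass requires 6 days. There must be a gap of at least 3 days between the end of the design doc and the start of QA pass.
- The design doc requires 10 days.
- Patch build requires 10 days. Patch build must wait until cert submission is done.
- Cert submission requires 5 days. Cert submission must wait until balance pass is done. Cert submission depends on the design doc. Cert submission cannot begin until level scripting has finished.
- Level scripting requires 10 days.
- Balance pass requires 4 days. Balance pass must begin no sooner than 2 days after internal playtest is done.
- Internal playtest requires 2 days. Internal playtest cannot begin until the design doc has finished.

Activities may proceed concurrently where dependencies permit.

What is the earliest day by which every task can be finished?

33

Level scripting can start immediately at day 0; it finishes at day 10.
The design doc can start immediately at day 0; it finishes at day 10.
QA pass cannot begin until the design doc (finishes day 10, plus 3-day gap → day 13). It runs from day 13 to 13 + 6 = day 19.
Internal playtest waits on the design doc (finishes day 10), so it starts at day 10 and finishes at 10 + 2 = day 12.
Balance pass waits on internal playtest (finishes day 12, plus 2-day gap → day 14), so it starts at day 14 and finishes at 14 + 4 = day 18.
Cert submission needs all of balance pass (finishes day 18); the design doc (finishes day 10); level scripting (finishes day 10). That puts its earliest start at day 18; it finishes at 18 + 5 = day 23.
Patch build waits on cert submission (finishes day 23), so it starts at day 23 and finishes at 23 + 10 = day 33.
All tasks are finished once the last one completes. Finish times: The design doc at 10, Level scripting at 10, Internal playtest at 12, Balance pass at 18, QA pass at 19, Cert submission at 23, Patch build at 33. The latest is day 33.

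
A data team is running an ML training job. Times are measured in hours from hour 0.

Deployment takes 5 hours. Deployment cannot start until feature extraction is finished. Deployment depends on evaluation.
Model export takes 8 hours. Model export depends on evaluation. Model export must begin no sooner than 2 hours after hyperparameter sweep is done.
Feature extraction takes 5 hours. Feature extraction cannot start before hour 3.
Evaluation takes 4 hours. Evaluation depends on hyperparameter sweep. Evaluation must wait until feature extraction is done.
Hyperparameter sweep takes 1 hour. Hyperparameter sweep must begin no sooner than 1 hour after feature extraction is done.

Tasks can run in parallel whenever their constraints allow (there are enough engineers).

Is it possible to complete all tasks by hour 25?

After its own release at hour 3, feature extraction can start at hour 3 and finishes at hour 8.
After feature extraction (finishes hour 8, plus 1-hour gap → hour 9), hyperparameter sweep can start at hour 9 and finishes at hour 10.
For evaluation: hyperparameter sweep (finishes hour 10); feature extraction (finishes hour 8). Taking the maximum gives a start of hour 10, and it finishes at 10 + 4 = hour 14.
Deployment needs all of feature extraction (finishes hour 8); evaluation (finishes hour 14). That puts its earliest start at hour 14; it finishes at 14 + 5 = hour 19.
For model export: evaluation (finishes hour 14); hyperparameter sweep (finishes hour 10, plus 2-hour gap → hour 12). Taking the maximum gives a start of hour 14, and it finishes at 14 + 8 = hour 22.
Every task is finished by hour 22, which is no later than the deadline of 25, so the schedule is feasible.

Yes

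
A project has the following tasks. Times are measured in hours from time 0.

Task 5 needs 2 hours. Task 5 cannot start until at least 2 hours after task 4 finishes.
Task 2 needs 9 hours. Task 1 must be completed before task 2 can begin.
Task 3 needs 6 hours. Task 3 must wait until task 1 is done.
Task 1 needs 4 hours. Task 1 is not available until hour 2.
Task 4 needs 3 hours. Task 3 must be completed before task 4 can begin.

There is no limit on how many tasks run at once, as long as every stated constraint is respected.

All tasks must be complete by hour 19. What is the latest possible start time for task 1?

2

To finish by hour 19, task 2 (duration 9) must start no later than hour 10.
Nothing follows task 5; the deadline of hour 19 is its only limit. It must start by 19 − 2 = hour 17.
Task 4 has to be done before task 5 (must start by hour 17, minus 2-hour gap → hour 15). That means finishing by hour 15, i.e. starting by 15 − 3 = hour 12.
Since task 4 (must start by hour 12) depends on it, task 3 must finish by hour 12. Backing off its 6-hour duration gives a latest start of hour 6.
Task 1 must finish in time for task 2 (must start by hour 10); task 3 (must start by hour 6). The tightest is hour 6, so task 1 must start by 6 − 4 = hour 2.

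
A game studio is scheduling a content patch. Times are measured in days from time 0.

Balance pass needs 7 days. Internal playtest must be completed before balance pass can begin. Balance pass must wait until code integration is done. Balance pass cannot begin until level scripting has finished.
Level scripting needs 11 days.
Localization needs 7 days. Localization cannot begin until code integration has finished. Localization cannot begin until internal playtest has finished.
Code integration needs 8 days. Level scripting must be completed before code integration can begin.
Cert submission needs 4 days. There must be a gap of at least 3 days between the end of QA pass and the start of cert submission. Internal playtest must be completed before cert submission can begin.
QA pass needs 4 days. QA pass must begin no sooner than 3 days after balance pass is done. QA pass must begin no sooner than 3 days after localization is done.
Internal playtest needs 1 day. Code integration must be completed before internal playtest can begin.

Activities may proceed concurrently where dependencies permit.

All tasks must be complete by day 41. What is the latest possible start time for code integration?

11

Cert submission must finish by day 41; it takes 4 days, so it must start by 41 − 4 = day 37.
QA pass must finish before cert submission (must start by day 37, minus 3-day gap → day 34). With a 4-day duration, QA pass must start by 34 − 4 = day 30.
Balance pass feeds into QA pass (must start by day 30, minus 3-day gap → day 27); so balance pass must finish by day 27 and therefore start by day 20.
Localization feeds into QA pass (must start by day 30, minus 3-day gap → day 27); so localization must finish by day 27 and therefore start by day 20.
Internal playtest feeds balance pass (must start by day 20); localization (must start by day 20); cert submission (must start by day 37). Taking the minimum, internal playtest must finish by day 20 and start by 20 − 1 = day 19.
Code integration must finish in time for internal playtest (must start by day 19); balance pass (must start by day 20); localization (must start by day 20). The tightest is day 19, so code integration must start by 19 − 8 = day 11.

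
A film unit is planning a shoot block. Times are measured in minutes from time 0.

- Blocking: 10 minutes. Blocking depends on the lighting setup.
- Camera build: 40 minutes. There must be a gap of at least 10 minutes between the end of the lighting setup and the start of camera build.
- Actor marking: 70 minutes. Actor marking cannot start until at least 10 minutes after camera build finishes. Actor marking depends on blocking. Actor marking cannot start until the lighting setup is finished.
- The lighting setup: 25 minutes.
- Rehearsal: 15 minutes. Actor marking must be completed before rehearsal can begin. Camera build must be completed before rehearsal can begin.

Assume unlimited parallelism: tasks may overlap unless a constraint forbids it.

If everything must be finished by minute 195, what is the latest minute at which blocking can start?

Rehearsal has no dependents, so it just needs to finish by minute 195. Starting by 195 − 15 = minute 180 achieves that.
Actor marking has to be done before rehearsal (must start by minute 180). That means finishing by minute 180, i.e. starting by 180 − 70 = minute 110.
Blocking feeds into actor marking (must start by minute 110); so blocking must finish by minute 110 and therefore start by minute 100.

100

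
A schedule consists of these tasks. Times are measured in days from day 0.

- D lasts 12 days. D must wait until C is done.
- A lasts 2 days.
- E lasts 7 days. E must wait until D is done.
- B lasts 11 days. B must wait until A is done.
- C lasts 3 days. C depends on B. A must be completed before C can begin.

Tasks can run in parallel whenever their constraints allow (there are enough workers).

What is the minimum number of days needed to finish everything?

35

A has no prerequisites, so it starts at day 0 and finishes at day 2.
After A (finishes day 2), B can start at day 2 and finishes at day 13.
C cannot start until B (finishes day 13); A (finishes day 2). The controlling bound is day 13, so C finishes at 13 + 3 = day 16.
D waits on C (finishes day 16), so it starts at day 16 and finishes at 16 + 12 = day 28.
After D (finishes day 28), E can start at day 28 and finishes at day 35.
All tasks are finished once the last one completes. Finish times: A at 2, B at 13, C at 16, D at 28, E at 35. The latest is day 35.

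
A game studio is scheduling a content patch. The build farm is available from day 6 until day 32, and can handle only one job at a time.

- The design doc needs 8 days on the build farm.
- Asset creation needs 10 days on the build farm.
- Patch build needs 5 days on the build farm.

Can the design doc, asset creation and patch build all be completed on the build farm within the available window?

Yes

The build farm window is 32 − 6 = 26 days.
Running back to back, the jobs need 8 + 10 + 5 = 23 days on the build farm.
Since 23 ≤ 26, they fit within the window.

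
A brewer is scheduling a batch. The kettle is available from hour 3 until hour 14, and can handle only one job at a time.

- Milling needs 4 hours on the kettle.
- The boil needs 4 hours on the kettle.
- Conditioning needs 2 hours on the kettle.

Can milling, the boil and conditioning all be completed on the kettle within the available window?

Yes

The kettle window is 14 − 3 = 11 hours.
Running back to back, the jobs need 4 + 4 + 2 = 10 hours on the kettle.
Since 10 ≤ 11, they fit within the window.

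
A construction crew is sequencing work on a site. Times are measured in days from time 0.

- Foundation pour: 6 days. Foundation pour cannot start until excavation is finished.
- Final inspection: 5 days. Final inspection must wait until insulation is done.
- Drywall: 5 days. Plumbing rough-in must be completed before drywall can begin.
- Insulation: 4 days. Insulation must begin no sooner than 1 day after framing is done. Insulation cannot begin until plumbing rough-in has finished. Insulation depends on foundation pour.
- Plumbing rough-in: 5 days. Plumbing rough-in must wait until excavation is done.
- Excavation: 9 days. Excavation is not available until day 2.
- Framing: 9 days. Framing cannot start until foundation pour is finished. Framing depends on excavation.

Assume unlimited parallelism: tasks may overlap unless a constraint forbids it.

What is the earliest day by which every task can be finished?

After its own release at day 2, excavation can start at day 2 and finishes at day 11.
Plumbing rough-in waits on excavation (finishes day 11), so it starts at day 11 and finishes at 11 + 5 = day 16.
Drywall waits on plumbing rough-in (finishes day 16), so it starts at day 16 and finishes at 16 + 5 = day 21.
Foundation pour waits on excavation (finishes day 11), so it starts at day 11 and finishes at 11 + 6 = day 17.
For framing: foundation pour (finishes day 17); excavation (finishes day 11). Taking the maximum gives a start of day 17, and it finishes at 17 + 9 = day 26.
Insulation needs all of framing (finishes day 26, plus 1-day gap → day 27); plumbing rough-in (finishes day 16); foundation pour (finishes day 17). That puts its earliest start at day 27; it finishes at 27 + 4 = day 31.
Final inspection cannot begin until insulation (finishes day 31). It runs from day 31 to 31 + 5 = day 36.
All tasks are finished once the last one completes. Finish times: Excavation at 11, Foundation pour at 17, Framing at 26, Plumbing rough-in at 16, Insulation at 31, Drywall at 21, Final inspection at 36. The latest is day 36.

36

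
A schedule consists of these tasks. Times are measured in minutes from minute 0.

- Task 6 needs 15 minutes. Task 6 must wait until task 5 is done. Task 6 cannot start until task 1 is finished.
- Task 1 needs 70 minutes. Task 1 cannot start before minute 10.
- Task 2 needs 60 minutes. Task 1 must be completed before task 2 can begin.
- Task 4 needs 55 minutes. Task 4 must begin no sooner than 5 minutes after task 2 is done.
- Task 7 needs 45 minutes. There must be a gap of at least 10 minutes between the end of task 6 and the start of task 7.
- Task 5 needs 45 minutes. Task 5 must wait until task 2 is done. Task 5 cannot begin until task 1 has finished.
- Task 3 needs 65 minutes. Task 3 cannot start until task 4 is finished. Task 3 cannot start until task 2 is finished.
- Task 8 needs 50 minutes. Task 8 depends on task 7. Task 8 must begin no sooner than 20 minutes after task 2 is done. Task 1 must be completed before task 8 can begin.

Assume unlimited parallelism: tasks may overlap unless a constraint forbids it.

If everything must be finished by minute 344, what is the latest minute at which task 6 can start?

224

Task 8 has no dependents, so it just needs to finish by minute 344. Starting by 344 − 50 = minute 294 achieves that.
Since task 8 (must start by minute 294) depends on it, task 7 must finish by minute 294. Backing off its 45-minute duration gives a latest start of minute 249.
Task 6 has to be done before task 7 (must start by minute 249, minus 10-minute gap → minute 239). That means finishing by minute 239, i.e. starting by 239 − 15 = minute 224.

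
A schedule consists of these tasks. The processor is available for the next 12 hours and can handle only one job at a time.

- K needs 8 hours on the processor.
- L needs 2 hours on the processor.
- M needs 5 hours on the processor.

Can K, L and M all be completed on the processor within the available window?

Running back to back, the jobs need 8 + 2 + 5 = 15 hours on the processor.
Since 15 > 12, they cannot all fit.

No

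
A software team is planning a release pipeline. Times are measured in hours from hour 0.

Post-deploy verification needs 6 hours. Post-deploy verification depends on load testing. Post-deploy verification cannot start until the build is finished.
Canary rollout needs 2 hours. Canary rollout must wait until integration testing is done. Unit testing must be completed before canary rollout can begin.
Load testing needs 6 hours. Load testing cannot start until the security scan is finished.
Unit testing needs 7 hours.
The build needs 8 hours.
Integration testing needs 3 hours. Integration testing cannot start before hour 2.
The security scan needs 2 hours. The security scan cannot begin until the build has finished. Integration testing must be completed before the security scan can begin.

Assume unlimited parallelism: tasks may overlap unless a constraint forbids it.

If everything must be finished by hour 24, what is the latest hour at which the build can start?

Post-deploy verification must finish by hour 24; it takes 6 hours, so it must start by 24 − 6 = hour 18.
Load testing feeds into post-deploy verification (must start by hour 18); so load testing must finish by hour 18 and therefore start by hour 12.
The security scan has to be done before load testing (must start by hour 12). That means finishing by hour 12, i.e. starting by 12 − 2 = hour 10.
The build has several dependents: the security scan (must start by hour 10); post-deploy verification (must start by hour 18). The earliest of those limits is hour 10, so the build must start by 10 − 8 = hour 2.

2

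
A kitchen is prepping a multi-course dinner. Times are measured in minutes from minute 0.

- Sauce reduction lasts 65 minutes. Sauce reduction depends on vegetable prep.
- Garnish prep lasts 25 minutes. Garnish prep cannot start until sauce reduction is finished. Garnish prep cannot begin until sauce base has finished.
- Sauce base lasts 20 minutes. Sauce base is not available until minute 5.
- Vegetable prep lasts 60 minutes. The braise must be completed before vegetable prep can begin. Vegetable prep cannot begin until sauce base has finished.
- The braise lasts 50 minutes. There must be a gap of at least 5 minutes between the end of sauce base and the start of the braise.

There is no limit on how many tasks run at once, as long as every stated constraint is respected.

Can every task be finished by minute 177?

No

After its own release at minute 5, sauce base can start at minute 5 and finishes at minute 25.
The braise cannot begin until sauce base (finishes minute 25, plus 5-minute gap → minute 30). It runs from minute 30 to 30 + 50 = minute 80.
For vegetable prep: the braise (finishes minute 80); sauce base (finishes minute 25). Taking the maximum gives a start of minute 80, and it finishes at 80 + 60 = minute 140.
Sauce reduction waits on vegetable prep (finishes minute 140), so it starts at minute 140 and finishes at 140 + 65 = minute 205.
Garnish prep cannot start until sauce reduction (finishes minute 205); sauce base (finishes minute 25). The controlling bound is minute 205, so garnish prep finishes at 205 + 25 = minute 230.
The earliest everything can be done is minute 230, which is after the deadline of 177, so it is not possible.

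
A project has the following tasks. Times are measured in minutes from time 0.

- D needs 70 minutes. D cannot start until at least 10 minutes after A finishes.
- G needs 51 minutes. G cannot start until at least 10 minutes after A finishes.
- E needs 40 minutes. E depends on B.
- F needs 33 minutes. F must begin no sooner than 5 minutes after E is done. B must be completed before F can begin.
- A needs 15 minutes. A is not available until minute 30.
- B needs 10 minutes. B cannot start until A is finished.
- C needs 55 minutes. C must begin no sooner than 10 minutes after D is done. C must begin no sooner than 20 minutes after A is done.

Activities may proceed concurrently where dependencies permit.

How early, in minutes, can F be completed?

A waits on its own release at minute 30, so it starts at minute 30 and finishes at 30 + 15 = minute 45.
B cannot begin until A (finishes minute 45). It runs from minute 45 to 45 + 10 = minute 55.
E waits on B (finishes minute 55), so it starts at minute 55 and finishes at 55 + 40 = minute 95.
F cannot start until E (finishes minute 95, plus 5-minute gap → minute 100); B (finishes minute 55). The controlling bound is minute 100, so F finishes at 100 + 33 = minute 133.

133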